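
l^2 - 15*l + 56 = (l - 8)*(l - 7)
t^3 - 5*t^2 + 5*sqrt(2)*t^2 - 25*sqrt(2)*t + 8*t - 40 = (t - 5)*(t + sqrt(2))*(t + 4*sqrt(2))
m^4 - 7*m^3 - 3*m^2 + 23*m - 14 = (m - 7)*(m - 1)^2*(m + 2)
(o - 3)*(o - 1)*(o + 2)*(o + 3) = o^4 + o^3 - 11*o^2 - 9*o + 18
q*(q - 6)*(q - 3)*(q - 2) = q^4 - 11*q^3 + 36*q^2 - 36*q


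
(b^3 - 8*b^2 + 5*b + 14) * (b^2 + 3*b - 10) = b^5 - 5*b^4 - 29*b^3 + 109*b^2 - 8*b - 140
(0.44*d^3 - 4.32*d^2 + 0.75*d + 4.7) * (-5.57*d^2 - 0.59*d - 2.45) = -2.4508*d^5 + 23.8028*d^4 - 2.7067*d^3 - 16.0375*d^2 - 4.6105*d - 11.515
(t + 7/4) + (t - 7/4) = 2*t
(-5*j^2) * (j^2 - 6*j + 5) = -5*j^4 + 30*j^3 - 25*j^2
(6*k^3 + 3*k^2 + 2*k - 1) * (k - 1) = 6*k^4 - 3*k^3 - k^2 - 3*k + 1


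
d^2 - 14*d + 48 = (d - 8)*(d - 6)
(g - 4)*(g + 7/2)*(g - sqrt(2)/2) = g^3 - sqrt(2)*g^2/2 - g^2/2 - 14*g + sqrt(2)*g/4 + 7*sqrt(2)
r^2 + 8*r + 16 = (r + 4)^2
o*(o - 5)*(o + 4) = o^3 - o^2 - 20*o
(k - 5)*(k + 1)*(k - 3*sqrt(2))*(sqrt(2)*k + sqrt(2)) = sqrt(2)*k^4 - 6*k^3 - 3*sqrt(2)*k^3 - 9*sqrt(2)*k^2 + 18*k^2 - 5*sqrt(2)*k + 54*k + 30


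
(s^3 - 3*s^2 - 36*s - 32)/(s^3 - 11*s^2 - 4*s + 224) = (s + 1)/(s - 7)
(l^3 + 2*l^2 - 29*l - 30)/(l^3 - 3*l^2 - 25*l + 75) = (l^2 + 7*l + 6)/(l^2 + 2*l - 15)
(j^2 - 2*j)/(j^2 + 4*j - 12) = j/(j + 6)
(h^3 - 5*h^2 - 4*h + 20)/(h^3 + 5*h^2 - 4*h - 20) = (h - 5)/(h + 5)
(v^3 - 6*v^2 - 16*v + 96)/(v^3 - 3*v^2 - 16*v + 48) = (v - 6)/(v - 3)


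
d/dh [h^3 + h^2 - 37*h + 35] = 3*h^2 + 2*h - 37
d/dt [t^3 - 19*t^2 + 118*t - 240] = 3*t^2 - 38*t + 118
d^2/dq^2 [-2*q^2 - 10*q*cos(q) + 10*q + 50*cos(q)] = 10*q*cos(q) + 20*sin(q) - 50*cos(q) - 4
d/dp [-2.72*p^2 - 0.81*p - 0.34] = -5.44*p - 0.81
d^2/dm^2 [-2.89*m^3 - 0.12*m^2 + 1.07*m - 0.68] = -17.34*m - 0.24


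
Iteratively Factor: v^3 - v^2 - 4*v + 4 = (v - 1)*(v^2 - 4) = (v - 1)*(v + 2)*(v - 2)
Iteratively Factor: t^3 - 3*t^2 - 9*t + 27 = (t + 3)*(t^2 - 6*t + 9) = (t - 3)*(t + 3)*(t - 3)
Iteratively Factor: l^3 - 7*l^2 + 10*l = (l)*(l^2 - 7*l + 10) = l*(l - 5)*(l - 2)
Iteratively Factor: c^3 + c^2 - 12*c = (c - 3)*(c^2 + 4*c) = (c - 3)*(c + 4)*(c)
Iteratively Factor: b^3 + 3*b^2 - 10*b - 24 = (b + 2)*(b^2 + b - 12) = (b + 2)*(b + 4)*(b - 3)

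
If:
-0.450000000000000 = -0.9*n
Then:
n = 0.50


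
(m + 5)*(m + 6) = m^2 + 11*m + 30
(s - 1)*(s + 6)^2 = s^3 + 11*s^2 + 24*s - 36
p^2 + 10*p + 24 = (p + 4)*(p + 6)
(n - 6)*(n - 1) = n^2 - 7*n + 6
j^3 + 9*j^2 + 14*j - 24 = (j - 1)*(j + 4)*(j + 6)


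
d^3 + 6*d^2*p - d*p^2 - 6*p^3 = (d - p)*(d + p)*(d + 6*p)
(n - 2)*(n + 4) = n^2 + 2*n - 8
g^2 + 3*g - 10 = (g - 2)*(g + 5)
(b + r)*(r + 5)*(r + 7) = b*r^2 + 12*b*r + 35*b + r^3 + 12*r^2 + 35*r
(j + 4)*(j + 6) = j^2 + 10*j + 24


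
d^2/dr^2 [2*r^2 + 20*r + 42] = 4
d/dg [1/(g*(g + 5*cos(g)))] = (5*g*sin(g) - 2*g - 5*cos(g))/(g^2*(g + 5*cos(g))^2)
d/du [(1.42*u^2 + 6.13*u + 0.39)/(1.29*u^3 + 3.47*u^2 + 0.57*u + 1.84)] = (-1.8318*u^4 - 15.8154*u^3 - 21.971*u^2 + 2.519*u + 11.0569)/(1.6641*u^6 + 8.9526*u^5 + 13.5115*u^4 + 8.703*u^3 + 13.0945*u^2 + 2.0976*u + 3.3856)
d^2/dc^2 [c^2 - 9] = 2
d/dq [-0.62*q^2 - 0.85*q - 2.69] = -1.24*q - 0.85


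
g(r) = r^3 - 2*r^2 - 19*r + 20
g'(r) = 3*r^2 - 4*r - 19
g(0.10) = 18.08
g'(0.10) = -19.37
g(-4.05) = -2.29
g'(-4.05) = 46.41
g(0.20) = 16.13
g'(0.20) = -19.68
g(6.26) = 68.00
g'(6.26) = 73.52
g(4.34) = -18.38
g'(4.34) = 20.15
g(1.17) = -3.37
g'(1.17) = -19.57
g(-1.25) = 38.67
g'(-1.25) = -9.31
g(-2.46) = 39.75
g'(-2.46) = 8.99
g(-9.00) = -700.00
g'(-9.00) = 260.00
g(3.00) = -28.00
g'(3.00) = -4.00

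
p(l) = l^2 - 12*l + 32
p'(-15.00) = -42.00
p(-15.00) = 437.00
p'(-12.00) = -36.00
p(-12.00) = 320.00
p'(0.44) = -11.12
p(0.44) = 26.91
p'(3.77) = -4.46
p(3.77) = 0.97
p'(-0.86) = -13.72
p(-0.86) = 43.06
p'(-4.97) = -21.94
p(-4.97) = 116.34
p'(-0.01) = -12.02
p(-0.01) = 32.12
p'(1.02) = -9.96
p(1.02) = 20.80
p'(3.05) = -5.90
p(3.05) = 4.70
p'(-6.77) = -25.54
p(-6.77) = 159.07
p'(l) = 2*l - 12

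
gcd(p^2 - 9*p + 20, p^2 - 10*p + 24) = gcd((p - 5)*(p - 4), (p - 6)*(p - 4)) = p - 4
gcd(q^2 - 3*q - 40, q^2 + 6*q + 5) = q + 5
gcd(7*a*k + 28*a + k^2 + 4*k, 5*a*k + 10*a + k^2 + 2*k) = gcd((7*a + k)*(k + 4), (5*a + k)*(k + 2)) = 1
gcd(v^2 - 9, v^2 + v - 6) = v + 3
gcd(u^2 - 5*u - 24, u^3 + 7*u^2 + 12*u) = u + 3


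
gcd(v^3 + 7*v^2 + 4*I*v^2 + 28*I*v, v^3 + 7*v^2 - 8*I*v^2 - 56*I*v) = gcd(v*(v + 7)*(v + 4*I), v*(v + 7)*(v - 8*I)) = v^2 + 7*v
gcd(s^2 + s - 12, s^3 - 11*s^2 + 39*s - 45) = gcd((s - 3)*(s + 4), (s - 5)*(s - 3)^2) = s - 3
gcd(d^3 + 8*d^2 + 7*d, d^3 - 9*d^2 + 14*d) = d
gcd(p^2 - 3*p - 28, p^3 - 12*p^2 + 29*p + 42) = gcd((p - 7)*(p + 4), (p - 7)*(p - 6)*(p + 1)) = p - 7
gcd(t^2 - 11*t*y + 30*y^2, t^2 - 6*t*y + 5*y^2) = -t + 5*y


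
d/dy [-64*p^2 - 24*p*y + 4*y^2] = -24*p + 8*y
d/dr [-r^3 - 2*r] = -3*r^2 - 2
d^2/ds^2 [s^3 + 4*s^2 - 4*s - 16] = 6*s + 8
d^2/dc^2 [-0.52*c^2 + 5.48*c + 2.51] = -1.04000000000000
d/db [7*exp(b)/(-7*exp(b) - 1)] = -7*exp(b)/(7*exp(b) + 1)^2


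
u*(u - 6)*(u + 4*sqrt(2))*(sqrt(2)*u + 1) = sqrt(2)*u^4 - 6*sqrt(2)*u^3 + 9*u^3 - 54*u^2 + 4*sqrt(2)*u^2 - 24*sqrt(2)*u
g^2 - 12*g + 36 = (g - 6)^2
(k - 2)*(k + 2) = k^2 - 4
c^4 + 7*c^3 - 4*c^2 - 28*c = c*(c - 2)*(c + 2)*(c + 7)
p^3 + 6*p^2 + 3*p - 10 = (p - 1)*(p + 2)*(p + 5)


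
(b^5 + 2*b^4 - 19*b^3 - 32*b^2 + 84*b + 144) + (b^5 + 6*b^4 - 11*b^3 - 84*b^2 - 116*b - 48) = 2*b^5 + 8*b^4 - 30*b^3 - 116*b^2 - 32*b + 96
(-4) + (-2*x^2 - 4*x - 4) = -2*x^2 - 4*x - 8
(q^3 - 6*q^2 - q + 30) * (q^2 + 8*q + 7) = q^5 + 2*q^4 - 42*q^3 - 20*q^2 + 233*q + 210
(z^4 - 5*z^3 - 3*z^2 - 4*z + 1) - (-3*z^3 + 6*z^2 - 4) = z^4 - 2*z^3 - 9*z^2 - 4*z + 5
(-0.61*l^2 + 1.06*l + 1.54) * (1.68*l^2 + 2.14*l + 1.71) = -1.0248*l^4 + 0.4754*l^3 + 3.8125*l^2 + 5.1082*l + 2.6334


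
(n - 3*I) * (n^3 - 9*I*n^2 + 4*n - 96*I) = n^4 - 12*I*n^3 - 23*n^2 - 108*I*n - 288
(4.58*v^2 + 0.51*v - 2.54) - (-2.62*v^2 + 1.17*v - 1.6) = 7.2*v^2 - 0.66*v - 0.94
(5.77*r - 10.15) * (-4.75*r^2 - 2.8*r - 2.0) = -27.4075*r^3 + 32.0565*r^2 + 16.88*r + 20.3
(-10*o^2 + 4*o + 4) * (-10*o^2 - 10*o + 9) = 100*o^4 + 60*o^3 - 170*o^2 - 4*o + 36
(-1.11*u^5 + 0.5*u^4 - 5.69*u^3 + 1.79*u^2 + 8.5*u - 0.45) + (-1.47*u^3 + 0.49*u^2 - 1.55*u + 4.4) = -1.11*u^5 + 0.5*u^4 - 7.16*u^3 + 2.28*u^2 + 6.95*u + 3.95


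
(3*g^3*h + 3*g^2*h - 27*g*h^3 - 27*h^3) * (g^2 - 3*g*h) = 3*g^5*h - 9*g^4*h^2 + 3*g^4*h - 27*g^3*h^3 - 9*g^3*h^2 + 81*g^2*h^4 - 27*g^2*h^3 + 81*g*h^4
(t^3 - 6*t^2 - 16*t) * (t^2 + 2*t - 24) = t^5 - 4*t^4 - 52*t^3 + 112*t^2 + 384*t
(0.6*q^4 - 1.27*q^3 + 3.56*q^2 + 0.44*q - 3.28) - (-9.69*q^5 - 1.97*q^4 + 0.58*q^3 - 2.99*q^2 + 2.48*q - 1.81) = 9.69*q^5 + 2.57*q^4 - 1.85*q^3 + 6.55*q^2 - 2.04*q - 1.47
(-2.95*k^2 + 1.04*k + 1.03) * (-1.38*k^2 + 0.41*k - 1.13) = 4.071*k^4 - 2.6447*k^3 + 2.3385*k^2 - 0.7529*k - 1.1639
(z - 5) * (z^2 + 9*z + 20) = z^3 + 4*z^2 - 25*z - 100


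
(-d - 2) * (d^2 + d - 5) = -d^3 - 3*d^2 + 3*d + 10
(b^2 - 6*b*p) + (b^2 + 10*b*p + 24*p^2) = 2*b^2 + 4*b*p + 24*p^2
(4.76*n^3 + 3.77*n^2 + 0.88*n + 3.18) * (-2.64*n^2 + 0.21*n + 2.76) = -12.5664*n^5 - 8.9532*n^4 + 11.6061*n^3 + 2.1948*n^2 + 3.0966*n + 8.7768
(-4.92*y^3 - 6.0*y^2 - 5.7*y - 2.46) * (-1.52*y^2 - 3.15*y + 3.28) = 7.4784*y^5 + 24.618*y^4 + 11.4264*y^3 + 2.0142*y^2 - 10.947*y - 8.0688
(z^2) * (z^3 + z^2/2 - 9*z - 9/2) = z^5 + z^4/2 - 9*z^3 - 9*z^2/2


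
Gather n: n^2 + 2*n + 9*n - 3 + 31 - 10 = n^2 + 11*n + 18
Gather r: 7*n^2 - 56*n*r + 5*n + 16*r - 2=7*n^2 + 5*n + r*(16 - 56*n) - 2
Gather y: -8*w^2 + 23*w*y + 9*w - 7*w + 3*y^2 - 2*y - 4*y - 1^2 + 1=-8*w^2 + 2*w + 3*y^2 + y*(23*w - 6)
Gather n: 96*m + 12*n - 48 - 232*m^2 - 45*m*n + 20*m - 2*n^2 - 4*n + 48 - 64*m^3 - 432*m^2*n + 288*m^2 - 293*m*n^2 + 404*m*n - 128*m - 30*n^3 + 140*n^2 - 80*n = -64*m^3 + 56*m^2 - 12*m - 30*n^3 + n^2*(138 - 293*m) + n*(-432*m^2 + 359*m - 72)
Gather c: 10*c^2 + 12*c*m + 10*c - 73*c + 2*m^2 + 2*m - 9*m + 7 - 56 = 10*c^2 + c*(12*m - 63) + 2*m^2 - 7*m - 49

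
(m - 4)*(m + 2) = m^2 - 2*m - 8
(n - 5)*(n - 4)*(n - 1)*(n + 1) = n^4 - 9*n^3 + 19*n^2 + 9*n - 20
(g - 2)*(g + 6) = g^2 + 4*g - 12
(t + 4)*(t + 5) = t^2 + 9*t + 20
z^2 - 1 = (z - 1)*(z + 1)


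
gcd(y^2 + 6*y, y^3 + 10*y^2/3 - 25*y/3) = y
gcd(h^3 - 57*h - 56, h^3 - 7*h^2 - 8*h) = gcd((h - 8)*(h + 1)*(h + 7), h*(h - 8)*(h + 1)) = h^2 - 7*h - 8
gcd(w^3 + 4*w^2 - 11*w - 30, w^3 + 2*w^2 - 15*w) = w^2 + 2*w - 15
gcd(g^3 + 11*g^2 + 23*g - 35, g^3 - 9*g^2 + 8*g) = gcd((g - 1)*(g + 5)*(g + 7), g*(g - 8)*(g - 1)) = g - 1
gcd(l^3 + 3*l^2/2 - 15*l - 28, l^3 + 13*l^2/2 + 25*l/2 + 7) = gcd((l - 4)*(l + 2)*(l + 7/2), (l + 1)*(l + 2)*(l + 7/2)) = l^2 + 11*l/2 + 7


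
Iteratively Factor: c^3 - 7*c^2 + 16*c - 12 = (c - 2)*(c^2 - 5*c + 6) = (c - 2)^2*(c - 3)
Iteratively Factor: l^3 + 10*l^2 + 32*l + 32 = (l + 4)*(l^2 + 6*l + 8) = (l + 4)^2*(l + 2)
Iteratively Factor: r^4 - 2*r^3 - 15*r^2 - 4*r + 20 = (r + 2)*(r^3 - 4*r^2 - 7*r + 10) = (r - 5)*(r + 2)*(r^2 + r - 2) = (r - 5)*(r + 2)^2*(r - 1)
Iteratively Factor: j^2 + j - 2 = (j - 1)*(j + 2)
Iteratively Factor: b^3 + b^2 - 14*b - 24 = (b + 3)*(b^2 - 2*b - 8) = (b + 2)*(b + 3)*(b - 4)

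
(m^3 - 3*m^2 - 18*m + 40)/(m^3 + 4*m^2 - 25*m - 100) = (m - 2)/(m + 5)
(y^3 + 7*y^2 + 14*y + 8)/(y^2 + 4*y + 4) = (y^2 + 5*y + 4)/(y + 2)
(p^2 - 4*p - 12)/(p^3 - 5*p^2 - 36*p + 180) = (p + 2)/(p^2 + p - 30)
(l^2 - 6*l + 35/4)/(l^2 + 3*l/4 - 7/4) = (4*l^2 - 24*l + 35)/(4*l^2 + 3*l - 7)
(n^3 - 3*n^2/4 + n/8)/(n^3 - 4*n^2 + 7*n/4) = (4*n - 1)/(2*(2*n - 7))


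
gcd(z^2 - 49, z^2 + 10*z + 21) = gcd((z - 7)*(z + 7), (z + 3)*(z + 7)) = z + 7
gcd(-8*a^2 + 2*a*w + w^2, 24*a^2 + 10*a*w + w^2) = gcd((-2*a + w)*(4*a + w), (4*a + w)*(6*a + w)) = 4*a + w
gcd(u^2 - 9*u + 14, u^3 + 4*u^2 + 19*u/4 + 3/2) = 1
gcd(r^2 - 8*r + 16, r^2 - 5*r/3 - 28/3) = r - 4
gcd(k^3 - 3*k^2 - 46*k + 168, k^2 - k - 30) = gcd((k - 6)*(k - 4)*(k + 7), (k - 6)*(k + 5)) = k - 6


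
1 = 1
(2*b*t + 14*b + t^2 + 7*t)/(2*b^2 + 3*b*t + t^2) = (t + 7)/(b + t)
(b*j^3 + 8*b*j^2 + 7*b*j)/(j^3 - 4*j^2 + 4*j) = b*(j^2 + 8*j + 7)/(j^2 - 4*j + 4)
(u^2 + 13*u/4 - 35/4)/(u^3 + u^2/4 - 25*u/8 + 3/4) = 2*(4*u^2 + 13*u - 35)/(8*u^3 + 2*u^2 - 25*u + 6)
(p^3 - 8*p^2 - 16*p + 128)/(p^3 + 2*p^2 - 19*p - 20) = (p^2 - 4*p - 32)/(p^2 + 6*p + 5)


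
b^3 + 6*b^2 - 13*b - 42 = (b - 3)*(b + 2)*(b + 7)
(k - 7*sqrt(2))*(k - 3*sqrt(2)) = k^2 - 10*sqrt(2)*k + 42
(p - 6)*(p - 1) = p^2 - 7*p + 6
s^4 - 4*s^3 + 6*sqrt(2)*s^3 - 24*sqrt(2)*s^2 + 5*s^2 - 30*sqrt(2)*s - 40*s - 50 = (s - 5)*(s + 1)*(s + sqrt(2))*(s + 5*sqrt(2))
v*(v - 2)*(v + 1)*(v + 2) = v^4 + v^3 - 4*v^2 - 4*v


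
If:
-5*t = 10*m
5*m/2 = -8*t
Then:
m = 0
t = 0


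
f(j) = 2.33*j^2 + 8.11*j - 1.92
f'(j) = 4.66*j + 8.11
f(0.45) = 2.20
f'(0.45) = 10.21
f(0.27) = 0.44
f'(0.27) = 9.37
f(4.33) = 76.88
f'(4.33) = 28.29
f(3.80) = 62.54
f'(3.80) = 25.82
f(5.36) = 108.49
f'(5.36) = 33.09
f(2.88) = 40.76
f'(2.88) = 21.53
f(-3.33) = -3.09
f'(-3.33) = -7.41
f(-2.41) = -7.93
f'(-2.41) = -3.12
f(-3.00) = -5.28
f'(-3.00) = -5.87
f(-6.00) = 33.30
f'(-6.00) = -19.85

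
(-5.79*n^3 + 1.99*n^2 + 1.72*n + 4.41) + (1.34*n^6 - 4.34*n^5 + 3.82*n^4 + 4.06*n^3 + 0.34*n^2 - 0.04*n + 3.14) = 1.34*n^6 - 4.34*n^5 + 3.82*n^4 - 1.73*n^3 + 2.33*n^2 + 1.68*n + 7.55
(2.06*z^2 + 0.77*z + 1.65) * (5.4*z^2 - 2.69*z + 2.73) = 11.124*z^4 - 1.3834*z^3 + 12.4625*z^2 - 2.3364*z + 4.5045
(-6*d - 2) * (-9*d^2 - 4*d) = 54*d^3 + 42*d^2 + 8*d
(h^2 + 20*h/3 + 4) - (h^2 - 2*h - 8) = 26*h/3 + 12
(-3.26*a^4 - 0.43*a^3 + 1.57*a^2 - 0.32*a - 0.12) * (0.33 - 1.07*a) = 3.4882*a^5 - 0.6157*a^4 - 1.8218*a^3 + 0.8605*a^2 + 0.0228*a - 0.0396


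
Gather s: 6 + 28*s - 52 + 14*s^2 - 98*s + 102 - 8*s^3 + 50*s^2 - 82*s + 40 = -8*s^3 + 64*s^2 - 152*s + 96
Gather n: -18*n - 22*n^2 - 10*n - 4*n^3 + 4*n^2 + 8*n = -4*n^3 - 18*n^2 - 20*n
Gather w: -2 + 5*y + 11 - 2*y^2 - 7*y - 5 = -2*y^2 - 2*y + 4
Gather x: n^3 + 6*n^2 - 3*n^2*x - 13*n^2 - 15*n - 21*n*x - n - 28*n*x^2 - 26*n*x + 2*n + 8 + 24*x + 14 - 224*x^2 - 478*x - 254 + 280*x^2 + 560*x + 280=n^3 - 7*n^2 - 14*n + x^2*(56 - 28*n) + x*(-3*n^2 - 47*n + 106) + 48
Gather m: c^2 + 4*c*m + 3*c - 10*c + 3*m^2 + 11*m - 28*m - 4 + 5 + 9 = c^2 - 7*c + 3*m^2 + m*(4*c - 17) + 10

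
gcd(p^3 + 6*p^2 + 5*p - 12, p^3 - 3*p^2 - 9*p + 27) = p + 3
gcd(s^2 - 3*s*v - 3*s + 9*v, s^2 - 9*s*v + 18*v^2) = s - 3*v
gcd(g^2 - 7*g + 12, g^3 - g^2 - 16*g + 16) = g - 4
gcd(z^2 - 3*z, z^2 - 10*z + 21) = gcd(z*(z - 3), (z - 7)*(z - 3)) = z - 3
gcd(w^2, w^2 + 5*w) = w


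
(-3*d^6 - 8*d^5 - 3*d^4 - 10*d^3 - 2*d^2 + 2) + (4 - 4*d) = -3*d^6 - 8*d^5 - 3*d^4 - 10*d^3 - 2*d^2 - 4*d + 6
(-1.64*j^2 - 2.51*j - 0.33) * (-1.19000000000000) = 1.9516*j^2 + 2.9869*j + 0.3927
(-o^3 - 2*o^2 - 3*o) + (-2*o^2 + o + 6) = -o^3 - 4*o^2 - 2*o + 6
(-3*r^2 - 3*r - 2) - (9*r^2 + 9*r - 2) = -12*r^2 - 12*r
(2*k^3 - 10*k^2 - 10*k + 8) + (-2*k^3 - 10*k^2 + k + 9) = -20*k^2 - 9*k + 17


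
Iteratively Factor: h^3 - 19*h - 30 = (h - 5)*(h^2 + 5*h + 6) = (h - 5)*(h + 3)*(h + 2)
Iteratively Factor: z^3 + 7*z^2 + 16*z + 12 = (z + 3)*(z^2 + 4*z + 4) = (z + 2)*(z + 3)*(z + 2)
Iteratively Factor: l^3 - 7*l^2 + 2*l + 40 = (l + 2)*(l^2 - 9*l + 20) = (l - 5)*(l + 2)*(l - 4)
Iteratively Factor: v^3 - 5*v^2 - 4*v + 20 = (v - 2)*(v^2 - 3*v - 10) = (v - 5)*(v - 2)*(v + 2)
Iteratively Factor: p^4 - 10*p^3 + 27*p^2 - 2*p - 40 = (p - 4)*(p^3 - 6*p^2 + 3*p + 10) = (p - 4)*(p + 1)*(p^2 - 7*p + 10) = (p - 5)*(p - 4)*(p + 1)*(p - 2)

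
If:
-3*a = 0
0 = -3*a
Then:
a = 0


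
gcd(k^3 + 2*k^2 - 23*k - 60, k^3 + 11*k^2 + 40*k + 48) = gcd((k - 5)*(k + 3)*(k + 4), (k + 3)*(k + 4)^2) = k^2 + 7*k + 12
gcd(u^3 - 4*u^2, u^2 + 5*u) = u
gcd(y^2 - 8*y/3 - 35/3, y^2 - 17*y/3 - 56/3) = y + 7/3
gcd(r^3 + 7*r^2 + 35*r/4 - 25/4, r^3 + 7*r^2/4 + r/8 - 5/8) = r - 1/2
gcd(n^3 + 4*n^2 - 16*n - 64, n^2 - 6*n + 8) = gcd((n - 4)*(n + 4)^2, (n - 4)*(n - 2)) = n - 4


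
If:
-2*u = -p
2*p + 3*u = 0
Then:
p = 0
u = 0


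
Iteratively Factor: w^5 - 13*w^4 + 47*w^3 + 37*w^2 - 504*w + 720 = (w + 3)*(w^4 - 16*w^3 + 95*w^2 - 248*w + 240) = (w - 4)*(w + 3)*(w^3 - 12*w^2 + 47*w - 60) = (w - 5)*(w - 4)*(w + 3)*(w^2 - 7*w + 12) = (w - 5)*(w - 4)^2*(w + 3)*(w - 3)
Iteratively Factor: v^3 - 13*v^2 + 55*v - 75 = (v - 5)*(v^2 - 8*v + 15) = (v - 5)^2*(v - 3)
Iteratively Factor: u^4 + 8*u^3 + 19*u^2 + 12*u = (u + 1)*(u^3 + 7*u^2 + 12*u) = u*(u + 1)*(u^2 + 7*u + 12) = u*(u + 1)*(u + 3)*(u + 4)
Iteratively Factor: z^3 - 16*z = (z + 4)*(z^2 - 4*z) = z*(z + 4)*(z - 4)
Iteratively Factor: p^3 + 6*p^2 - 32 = (p + 4)*(p^2 + 2*p - 8) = (p + 4)^2*(p - 2)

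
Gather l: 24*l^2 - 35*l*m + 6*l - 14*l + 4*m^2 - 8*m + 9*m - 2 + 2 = 24*l^2 + l*(-35*m - 8) + 4*m^2 + m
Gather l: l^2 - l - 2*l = l^2 - 3*l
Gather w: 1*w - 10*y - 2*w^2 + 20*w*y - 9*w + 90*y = -2*w^2 + w*(20*y - 8) + 80*y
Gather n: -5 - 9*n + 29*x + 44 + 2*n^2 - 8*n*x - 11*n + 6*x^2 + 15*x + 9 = 2*n^2 + n*(-8*x - 20) + 6*x^2 + 44*x + 48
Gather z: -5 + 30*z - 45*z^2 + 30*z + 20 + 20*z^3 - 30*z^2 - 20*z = 20*z^3 - 75*z^2 + 40*z + 15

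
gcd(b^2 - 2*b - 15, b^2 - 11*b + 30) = b - 5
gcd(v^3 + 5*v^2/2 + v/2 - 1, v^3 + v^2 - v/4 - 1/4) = v^2 + v/2 - 1/2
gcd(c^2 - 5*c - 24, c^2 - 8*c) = c - 8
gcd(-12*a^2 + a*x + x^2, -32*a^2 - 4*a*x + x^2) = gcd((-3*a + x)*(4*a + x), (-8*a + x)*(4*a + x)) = 4*a + x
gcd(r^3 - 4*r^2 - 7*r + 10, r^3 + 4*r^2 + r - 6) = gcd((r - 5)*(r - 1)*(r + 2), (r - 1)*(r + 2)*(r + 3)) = r^2 + r - 2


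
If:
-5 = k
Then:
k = -5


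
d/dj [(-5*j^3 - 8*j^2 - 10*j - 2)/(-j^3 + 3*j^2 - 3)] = (-23*j^4 - 20*j^3 + 69*j^2 + 60*j + 30)/(j^6 - 6*j^5 + 9*j^4 + 6*j^3 - 18*j^2 + 9)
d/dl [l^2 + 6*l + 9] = 2*l + 6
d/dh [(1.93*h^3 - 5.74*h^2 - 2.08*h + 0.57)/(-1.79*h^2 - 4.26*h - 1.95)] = (-3.4547*h^4 - 16.4436*h^3 + 9.4387*h^2 + 24.4266*h + 6.4842)/(3.2041*h^4 + 15.2508*h^3 + 25.1286*h^2 + 16.614*h + 3.8025)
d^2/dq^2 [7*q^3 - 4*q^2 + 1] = 42*q - 8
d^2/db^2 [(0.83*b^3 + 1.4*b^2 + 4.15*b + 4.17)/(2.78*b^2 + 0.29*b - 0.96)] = (66.458174*b^3 + 214.396056*b^2 + 91.213812*b + 27.850386)/(21.484952*b^6 + 6.723708*b^5 - 21.556398*b^4 - 4.619323*b^3 + 7.443936*b^2 + 0.801792*b - 0.884736)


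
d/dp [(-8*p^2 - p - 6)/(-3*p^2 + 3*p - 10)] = (-27*p^2 + 124*p + 28)/(9*p^4 - 18*p^3 + 69*p^2 - 60*p + 100)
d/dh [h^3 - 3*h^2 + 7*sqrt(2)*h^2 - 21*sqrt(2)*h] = 3*h^2 - 6*h + 14*sqrt(2)*h - 21*sqrt(2)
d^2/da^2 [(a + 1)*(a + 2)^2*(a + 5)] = 12*a^2 + 60*a + 66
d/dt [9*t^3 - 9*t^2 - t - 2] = 27*t^2 - 18*t - 1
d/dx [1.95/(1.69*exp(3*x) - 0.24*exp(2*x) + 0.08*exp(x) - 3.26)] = (-9.8865*exp(2*x) + 0.936*exp(x) - 0.156)*exp(x)/(1.69*exp(3*x) - 0.24*exp(2*x) + 0.08*exp(x) - 3.26)^2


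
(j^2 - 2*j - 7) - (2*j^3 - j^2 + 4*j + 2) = -2*j^3 + 2*j^2 - 6*j - 9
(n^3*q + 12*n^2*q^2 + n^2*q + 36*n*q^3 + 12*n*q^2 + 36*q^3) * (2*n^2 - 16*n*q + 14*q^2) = 2*n^5*q + 8*n^4*q^2 + 2*n^4*q - 106*n^3*q^3 + 8*n^3*q^2 - 408*n^2*q^4 - 106*n^2*q^3 + 504*n*q^5 - 408*n*q^4 + 504*q^5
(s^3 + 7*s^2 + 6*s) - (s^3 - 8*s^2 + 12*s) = 15*s^2 - 6*s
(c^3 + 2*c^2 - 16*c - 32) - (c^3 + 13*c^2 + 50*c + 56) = -11*c^2 - 66*c - 88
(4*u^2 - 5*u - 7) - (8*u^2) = -4*u^2 - 5*u - 7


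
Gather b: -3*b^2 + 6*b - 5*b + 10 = -3*b^2 + b + 10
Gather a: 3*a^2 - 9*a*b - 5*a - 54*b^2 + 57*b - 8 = 3*a^2 + a*(-9*b - 5) - 54*b^2 + 57*b - 8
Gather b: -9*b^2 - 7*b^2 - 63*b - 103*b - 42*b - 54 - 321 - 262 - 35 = -16*b^2 - 208*b - 672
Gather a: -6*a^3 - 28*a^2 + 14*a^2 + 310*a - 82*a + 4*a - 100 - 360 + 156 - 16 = -6*a^3 - 14*a^2 + 232*a - 320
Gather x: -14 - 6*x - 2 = -6*x - 16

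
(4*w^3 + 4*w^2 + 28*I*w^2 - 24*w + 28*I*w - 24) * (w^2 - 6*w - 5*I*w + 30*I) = 4*w^5 - 20*w^4 + 8*I*w^4 + 92*w^3 - 40*I*w^3 - 580*w^2 + 72*I*w^2 - 696*w - 600*I*w - 720*I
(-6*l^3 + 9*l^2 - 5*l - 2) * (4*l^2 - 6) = -24*l^5 + 36*l^4 + 16*l^3 - 62*l^2 + 30*l + 12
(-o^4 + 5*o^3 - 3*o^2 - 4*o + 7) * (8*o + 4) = -8*o^5 + 36*o^4 - 4*o^3 - 44*o^2 + 40*o + 28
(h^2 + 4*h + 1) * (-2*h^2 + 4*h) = -2*h^4 - 4*h^3 + 14*h^2 + 4*h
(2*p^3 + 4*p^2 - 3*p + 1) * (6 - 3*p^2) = -6*p^5 - 12*p^4 + 21*p^3 + 21*p^2 - 18*p + 6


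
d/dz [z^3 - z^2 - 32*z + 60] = 3*z^2 - 2*z - 32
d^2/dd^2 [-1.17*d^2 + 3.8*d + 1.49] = -2.34000000000000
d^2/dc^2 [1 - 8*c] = 0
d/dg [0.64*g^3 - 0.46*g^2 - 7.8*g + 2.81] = 1.92*g^2 - 0.92*g - 7.8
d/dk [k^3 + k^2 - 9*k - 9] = 3*k^2 + 2*k - 9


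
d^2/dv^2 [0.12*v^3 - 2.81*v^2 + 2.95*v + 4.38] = 0.72*v - 5.62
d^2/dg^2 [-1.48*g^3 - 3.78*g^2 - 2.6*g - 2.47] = -8.88*g - 7.56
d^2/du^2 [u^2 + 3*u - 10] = 2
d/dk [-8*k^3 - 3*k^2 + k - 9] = -24*k^2 - 6*k + 1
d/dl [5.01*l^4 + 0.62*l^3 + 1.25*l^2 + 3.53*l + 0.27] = 20.04*l^3 + 1.86*l^2 + 2.5*l + 3.53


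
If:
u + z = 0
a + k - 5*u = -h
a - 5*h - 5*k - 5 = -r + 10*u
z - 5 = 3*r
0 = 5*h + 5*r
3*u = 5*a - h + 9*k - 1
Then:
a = 1323/136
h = 293/136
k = -621/136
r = -293/136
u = 199/136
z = -199/136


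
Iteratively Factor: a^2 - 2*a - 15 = (a - 5)*(a + 3)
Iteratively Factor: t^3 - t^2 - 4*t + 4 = (t - 2)*(t^2 + t - 2) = (t - 2)*(t - 1)*(t + 2)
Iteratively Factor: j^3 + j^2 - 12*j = (j)*(j^2 + j - 12) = j*(j + 4)*(j - 3)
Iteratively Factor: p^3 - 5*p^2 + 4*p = (p - 4)*(p^2 - p) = p*(p - 4)*(p - 1)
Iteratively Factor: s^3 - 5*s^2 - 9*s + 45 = (s - 5)*(s^2 - 9) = (s - 5)*(s + 3)*(s - 3)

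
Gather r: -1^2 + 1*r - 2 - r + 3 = 0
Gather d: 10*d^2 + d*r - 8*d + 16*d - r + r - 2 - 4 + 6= 10*d^2 + d*(r + 8)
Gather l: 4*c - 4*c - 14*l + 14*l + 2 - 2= 0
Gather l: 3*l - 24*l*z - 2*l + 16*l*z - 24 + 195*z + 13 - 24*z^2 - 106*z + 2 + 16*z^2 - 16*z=l*(1 - 8*z) - 8*z^2 + 73*z - 9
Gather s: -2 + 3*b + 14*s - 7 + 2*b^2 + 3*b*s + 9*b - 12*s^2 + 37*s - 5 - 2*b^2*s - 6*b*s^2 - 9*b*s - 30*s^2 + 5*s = 2*b^2 + 12*b + s^2*(-6*b - 42) + s*(-2*b^2 - 6*b + 56) - 14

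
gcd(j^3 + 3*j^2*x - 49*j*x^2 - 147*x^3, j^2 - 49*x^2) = -j^2 + 49*x^2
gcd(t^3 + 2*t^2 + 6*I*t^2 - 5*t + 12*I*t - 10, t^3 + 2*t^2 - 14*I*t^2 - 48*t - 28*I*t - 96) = t + 2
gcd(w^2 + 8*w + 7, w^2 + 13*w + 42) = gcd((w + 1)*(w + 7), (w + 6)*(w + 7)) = w + 7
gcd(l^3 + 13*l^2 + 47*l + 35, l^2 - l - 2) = l + 1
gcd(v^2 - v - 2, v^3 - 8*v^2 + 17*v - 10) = v - 2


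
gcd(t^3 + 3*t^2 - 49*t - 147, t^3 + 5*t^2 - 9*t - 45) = t + 3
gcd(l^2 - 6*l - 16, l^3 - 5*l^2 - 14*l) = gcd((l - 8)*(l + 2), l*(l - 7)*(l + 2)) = l + 2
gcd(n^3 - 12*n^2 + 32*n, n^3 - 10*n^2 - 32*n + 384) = n - 8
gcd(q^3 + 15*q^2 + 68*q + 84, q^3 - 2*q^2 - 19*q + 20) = 1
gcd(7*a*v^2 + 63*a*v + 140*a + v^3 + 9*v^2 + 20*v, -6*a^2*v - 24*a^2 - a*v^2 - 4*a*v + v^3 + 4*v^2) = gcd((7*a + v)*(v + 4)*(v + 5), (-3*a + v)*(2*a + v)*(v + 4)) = v + 4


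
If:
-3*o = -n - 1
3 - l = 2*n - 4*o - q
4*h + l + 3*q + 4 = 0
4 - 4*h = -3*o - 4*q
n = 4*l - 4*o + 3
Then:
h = 5/62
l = 121/124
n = 74/31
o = 35/31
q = -219/124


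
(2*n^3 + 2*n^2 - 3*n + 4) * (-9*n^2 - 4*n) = -18*n^5 - 26*n^4 + 19*n^3 - 24*n^2 - 16*n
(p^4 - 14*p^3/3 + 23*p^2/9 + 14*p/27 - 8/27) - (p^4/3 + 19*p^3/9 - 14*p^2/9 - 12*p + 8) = 2*p^4/3 - 61*p^3/9 + 37*p^2/9 + 338*p/27 - 224/27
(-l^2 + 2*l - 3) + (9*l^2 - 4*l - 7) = 8*l^2 - 2*l - 10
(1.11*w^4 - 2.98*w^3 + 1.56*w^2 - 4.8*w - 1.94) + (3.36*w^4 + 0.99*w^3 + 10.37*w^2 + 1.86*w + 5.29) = 4.47*w^4 - 1.99*w^3 + 11.93*w^2 - 2.94*w + 3.35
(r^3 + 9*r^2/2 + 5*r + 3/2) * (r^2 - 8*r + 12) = r^5 - 7*r^4/2 - 19*r^3 + 31*r^2/2 + 48*r + 18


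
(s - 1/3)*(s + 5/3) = s^2 + 4*s/3 - 5/9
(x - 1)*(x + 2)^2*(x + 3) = x^4 + 6*x^3 + 9*x^2 - 4*x - 12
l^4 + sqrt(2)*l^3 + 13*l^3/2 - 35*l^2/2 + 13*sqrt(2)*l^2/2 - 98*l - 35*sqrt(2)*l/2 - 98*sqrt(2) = (l - 4)*(l + 7/2)*(l + 7)*(l + sqrt(2))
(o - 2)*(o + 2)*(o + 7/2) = o^3 + 7*o^2/2 - 4*o - 14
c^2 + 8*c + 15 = (c + 3)*(c + 5)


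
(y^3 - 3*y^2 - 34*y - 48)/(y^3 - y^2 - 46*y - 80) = (y + 3)/(y + 5)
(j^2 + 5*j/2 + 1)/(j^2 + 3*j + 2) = (j + 1/2)/(j + 1)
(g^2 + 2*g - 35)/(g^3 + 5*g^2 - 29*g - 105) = 1/(g + 3)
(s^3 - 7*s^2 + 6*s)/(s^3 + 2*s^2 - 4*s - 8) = s*(s^2 - 7*s + 6)/(s^3 + 2*s^2 - 4*s - 8)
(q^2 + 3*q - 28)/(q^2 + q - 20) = (q + 7)/(q + 5)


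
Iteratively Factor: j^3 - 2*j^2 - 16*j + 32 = (j + 4)*(j^2 - 6*j + 8) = (j - 2)*(j + 4)*(j - 4)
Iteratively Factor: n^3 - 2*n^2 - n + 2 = (n - 2)*(n^2 - 1) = (n - 2)*(n + 1)*(n - 1)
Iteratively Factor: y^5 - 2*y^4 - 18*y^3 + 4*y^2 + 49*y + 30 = (y + 1)*(y^4 - 3*y^3 - 15*y^2 + 19*y + 30) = (y + 1)*(y + 3)*(y^3 - 6*y^2 + 3*y + 10) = (y - 2)*(y + 1)*(y + 3)*(y^2 - 4*y - 5) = (y - 5)*(y - 2)*(y + 1)*(y + 3)*(y + 1)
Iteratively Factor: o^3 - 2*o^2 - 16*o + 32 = (o + 4)*(o^2 - 6*o + 8) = (o - 4)*(o + 4)*(o - 2)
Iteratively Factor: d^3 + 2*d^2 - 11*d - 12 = (d + 4)*(d^2 - 2*d - 3) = (d - 3)*(d + 4)*(d + 1)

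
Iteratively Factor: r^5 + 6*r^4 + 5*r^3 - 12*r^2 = (r - 1)*(r^4 + 7*r^3 + 12*r^2) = r*(r - 1)*(r^3 + 7*r^2 + 12*r) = r^2*(r - 1)*(r^2 + 7*r + 12) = r^2*(r - 1)*(r + 4)*(r + 3)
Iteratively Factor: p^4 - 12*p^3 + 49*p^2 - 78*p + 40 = (p - 5)*(p^3 - 7*p^2 + 14*p - 8) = (p - 5)*(p - 2)*(p^2 - 5*p + 4) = (p - 5)*(p - 2)*(p - 1)*(p - 4)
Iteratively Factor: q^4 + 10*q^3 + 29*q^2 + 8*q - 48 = (q - 1)*(q^3 + 11*q^2 + 40*q + 48) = (q - 1)*(q + 4)*(q^2 + 7*q + 12) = (q - 1)*(q + 4)^2*(q + 3)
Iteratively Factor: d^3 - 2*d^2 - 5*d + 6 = (d - 3)*(d^2 + d - 2) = (d - 3)*(d - 1)*(d + 2)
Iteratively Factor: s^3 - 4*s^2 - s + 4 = (s - 1)*(s^2 - 3*s - 4) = (s - 1)*(s + 1)*(s - 4)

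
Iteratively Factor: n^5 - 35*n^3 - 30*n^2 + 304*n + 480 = (n - 4)*(n^4 + 4*n^3 - 19*n^2 - 106*n - 120) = (n - 4)*(n + 3)*(n^3 + n^2 - 22*n - 40) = (n - 4)*(n + 2)*(n + 3)*(n^2 - n - 20) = (n - 4)*(n + 2)*(n + 3)*(n + 4)*(n - 5)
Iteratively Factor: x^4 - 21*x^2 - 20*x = (x + 4)*(x^3 - 4*x^2 - 5*x) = x*(x + 4)*(x^2 - 4*x - 5) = x*(x + 1)*(x + 4)*(x - 5)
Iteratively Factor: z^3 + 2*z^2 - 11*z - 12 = (z + 4)*(z^2 - 2*z - 3) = (z + 1)*(z + 4)*(z - 3)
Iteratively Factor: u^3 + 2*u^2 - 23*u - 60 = (u + 3)*(u^2 - u - 20) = (u + 3)*(u + 4)*(u - 5)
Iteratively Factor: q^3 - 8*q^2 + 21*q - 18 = (q - 2)*(q^2 - 6*q + 9) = (q - 3)*(q - 2)*(q - 3)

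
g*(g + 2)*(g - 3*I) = g^3 + 2*g^2 - 3*I*g^2 - 6*I*g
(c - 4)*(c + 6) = c^2 + 2*c - 24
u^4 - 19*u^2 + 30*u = u*(u - 3)*(u - 2)*(u + 5)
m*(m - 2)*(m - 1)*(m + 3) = m^4 - 7*m^2 + 6*m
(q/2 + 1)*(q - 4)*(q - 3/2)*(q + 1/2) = q^4/2 - 3*q^3/2 - 27*q^2/8 + 19*q/4 + 3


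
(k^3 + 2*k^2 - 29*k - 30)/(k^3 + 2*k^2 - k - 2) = (k^2 + k - 30)/(k^2 + k - 2)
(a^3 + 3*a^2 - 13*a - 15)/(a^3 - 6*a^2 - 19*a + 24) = (a^3 + 3*a^2 - 13*a - 15)/(a^3 - 6*a^2 - 19*a + 24)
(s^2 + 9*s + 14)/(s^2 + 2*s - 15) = (s^2 + 9*s + 14)/(s^2 + 2*s - 15)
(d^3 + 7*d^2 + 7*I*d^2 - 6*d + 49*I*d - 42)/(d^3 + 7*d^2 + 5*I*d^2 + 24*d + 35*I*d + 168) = (d^2 + 7*I*d - 6)/(d^2 + 5*I*d + 24)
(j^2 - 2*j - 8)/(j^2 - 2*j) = (j^2 - 2*j - 8)/(j*(j - 2))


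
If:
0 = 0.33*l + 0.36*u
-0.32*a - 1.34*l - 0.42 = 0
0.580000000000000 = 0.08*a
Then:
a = 7.25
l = -2.04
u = 1.87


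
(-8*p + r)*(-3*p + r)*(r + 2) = 24*p^2*r + 48*p^2 - 11*p*r^2 - 22*p*r + r^3 + 2*r^2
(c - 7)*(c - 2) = c^2 - 9*c + 14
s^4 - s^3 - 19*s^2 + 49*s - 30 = (s - 3)*(s - 2)*(s - 1)*(s + 5)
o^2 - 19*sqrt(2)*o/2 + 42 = (o - 6*sqrt(2))*(o - 7*sqrt(2)/2)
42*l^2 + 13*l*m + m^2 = (6*l + m)*(7*l + m)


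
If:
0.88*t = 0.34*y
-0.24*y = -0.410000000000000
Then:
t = 0.66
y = 1.71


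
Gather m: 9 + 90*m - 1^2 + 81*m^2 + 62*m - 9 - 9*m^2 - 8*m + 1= 72*m^2 + 144*m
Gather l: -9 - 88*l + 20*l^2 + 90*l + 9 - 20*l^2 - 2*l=0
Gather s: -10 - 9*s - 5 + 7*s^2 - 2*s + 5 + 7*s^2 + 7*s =14*s^2 - 4*s - 10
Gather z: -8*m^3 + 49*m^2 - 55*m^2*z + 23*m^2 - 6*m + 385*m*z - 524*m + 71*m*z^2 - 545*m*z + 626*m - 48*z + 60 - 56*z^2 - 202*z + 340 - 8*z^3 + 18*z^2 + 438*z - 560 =-8*m^3 + 72*m^2 + 96*m - 8*z^3 + z^2*(71*m - 38) + z*(-55*m^2 - 160*m + 188) - 160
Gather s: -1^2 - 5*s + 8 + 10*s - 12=5*s - 5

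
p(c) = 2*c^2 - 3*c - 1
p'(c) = 4*c - 3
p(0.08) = -1.23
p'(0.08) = -2.68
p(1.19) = -1.74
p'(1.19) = 1.76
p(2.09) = 1.47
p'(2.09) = 5.36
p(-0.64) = 1.74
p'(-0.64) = -5.56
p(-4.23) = 47.48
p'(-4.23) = -19.92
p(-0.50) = 1.00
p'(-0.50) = -5.00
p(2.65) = 5.10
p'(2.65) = 7.60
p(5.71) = 47.08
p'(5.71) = 19.84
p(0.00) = -1.00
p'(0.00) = -3.00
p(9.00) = 134.00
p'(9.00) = 33.00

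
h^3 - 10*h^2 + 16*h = h*(h - 8)*(h - 2)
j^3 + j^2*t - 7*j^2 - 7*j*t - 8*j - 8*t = (j - 8)*(j + 1)*(j + t)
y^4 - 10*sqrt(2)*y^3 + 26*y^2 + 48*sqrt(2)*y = y*(y - 8*sqrt(2))*(y - 3*sqrt(2))*(y + sqrt(2))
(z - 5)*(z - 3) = z^2 - 8*z + 15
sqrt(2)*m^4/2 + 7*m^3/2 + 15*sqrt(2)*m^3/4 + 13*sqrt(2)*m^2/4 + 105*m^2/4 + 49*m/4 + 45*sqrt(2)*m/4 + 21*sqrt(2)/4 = (m + 1/2)*(m + 7)*(m + 3*sqrt(2))*(sqrt(2)*m/2 + 1/2)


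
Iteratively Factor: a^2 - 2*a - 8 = (a + 2)*(a - 4)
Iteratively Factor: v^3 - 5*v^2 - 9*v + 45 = (v - 3)*(v^2 - 2*v - 15) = (v - 5)*(v - 3)*(v + 3)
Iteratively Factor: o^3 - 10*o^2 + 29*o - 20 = (o - 1)*(o^2 - 9*o + 20) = (o - 4)*(o - 1)*(o - 5)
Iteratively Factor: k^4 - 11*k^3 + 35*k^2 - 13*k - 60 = (k - 5)*(k^3 - 6*k^2 + 5*k + 12) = (k - 5)*(k + 1)*(k^2 - 7*k + 12) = (k - 5)*(k - 4)*(k + 1)*(k - 3)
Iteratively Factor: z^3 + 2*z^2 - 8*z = (z + 4)*(z^2 - 2*z) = z*(z + 4)*(z - 2)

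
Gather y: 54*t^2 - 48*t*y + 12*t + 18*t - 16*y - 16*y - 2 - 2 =54*t^2 + 30*t + y*(-48*t - 32) - 4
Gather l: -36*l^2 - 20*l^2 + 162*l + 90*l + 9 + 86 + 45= -56*l^2 + 252*l + 140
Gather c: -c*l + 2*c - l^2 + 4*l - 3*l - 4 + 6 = c*(2 - l) - l^2 + l + 2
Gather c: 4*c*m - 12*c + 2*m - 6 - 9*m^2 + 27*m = c*(4*m - 12) - 9*m^2 + 29*m - 6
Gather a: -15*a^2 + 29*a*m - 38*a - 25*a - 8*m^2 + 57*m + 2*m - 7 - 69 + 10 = -15*a^2 + a*(29*m - 63) - 8*m^2 + 59*m - 66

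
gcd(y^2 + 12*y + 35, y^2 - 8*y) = 1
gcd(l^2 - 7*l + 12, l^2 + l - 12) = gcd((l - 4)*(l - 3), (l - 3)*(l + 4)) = l - 3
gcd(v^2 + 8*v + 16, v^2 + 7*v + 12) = v + 4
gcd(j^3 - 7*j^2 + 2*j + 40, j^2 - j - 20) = j - 5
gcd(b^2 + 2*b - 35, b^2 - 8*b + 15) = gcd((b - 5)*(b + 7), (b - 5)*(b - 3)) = b - 5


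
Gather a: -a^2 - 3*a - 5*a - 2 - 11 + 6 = -a^2 - 8*a - 7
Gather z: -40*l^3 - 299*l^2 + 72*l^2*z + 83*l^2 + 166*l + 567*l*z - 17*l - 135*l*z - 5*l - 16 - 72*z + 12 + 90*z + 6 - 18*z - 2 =-40*l^3 - 216*l^2 + 144*l + z*(72*l^2 + 432*l)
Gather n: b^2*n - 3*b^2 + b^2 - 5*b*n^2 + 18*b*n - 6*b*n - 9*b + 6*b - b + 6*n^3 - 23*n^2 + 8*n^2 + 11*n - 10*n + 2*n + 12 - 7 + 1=-2*b^2 - 4*b + 6*n^3 + n^2*(-5*b - 15) + n*(b^2 + 12*b + 3) + 6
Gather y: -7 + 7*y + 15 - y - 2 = 6*y + 6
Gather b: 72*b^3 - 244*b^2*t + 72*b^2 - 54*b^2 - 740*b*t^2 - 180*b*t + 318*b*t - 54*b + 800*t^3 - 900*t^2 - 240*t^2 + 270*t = 72*b^3 + b^2*(18 - 244*t) + b*(-740*t^2 + 138*t - 54) + 800*t^3 - 1140*t^2 + 270*t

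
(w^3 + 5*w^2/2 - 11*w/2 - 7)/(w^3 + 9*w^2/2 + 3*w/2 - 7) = (w^2 - w - 2)/(w^2 + w - 2)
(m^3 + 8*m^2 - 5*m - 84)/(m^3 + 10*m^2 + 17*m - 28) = (m - 3)/(m - 1)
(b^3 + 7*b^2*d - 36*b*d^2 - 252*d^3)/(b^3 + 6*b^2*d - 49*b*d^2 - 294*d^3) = (b - 6*d)/(b - 7*d)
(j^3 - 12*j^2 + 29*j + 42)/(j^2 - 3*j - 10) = (-j^3 + 12*j^2 - 29*j - 42)/(-j^2 + 3*j + 10)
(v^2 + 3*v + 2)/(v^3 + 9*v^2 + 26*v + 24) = (v + 1)/(v^2 + 7*v + 12)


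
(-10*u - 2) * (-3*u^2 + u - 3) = 30*u^3 - 4*u^2 + 28*u + 6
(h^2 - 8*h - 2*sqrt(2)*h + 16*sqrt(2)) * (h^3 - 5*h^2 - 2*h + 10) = h^5 - 13*h^4 - 2*sqrt(2)*h^4 + 26*sqrt(2)*h^3 + 38*h^3 - 76*sqrt(2)*h^2 + 26*h^2 - 80*h - 52*sqrt(2)*h + 160*sqrt(2)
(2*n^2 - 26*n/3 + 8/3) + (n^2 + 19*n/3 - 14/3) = 3*n^2 - 7*n/3 - 2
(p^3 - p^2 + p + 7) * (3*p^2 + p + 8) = 3*p^5 - 2*p^4 + 10*p^3 + 14*p^2 + 15*p + 56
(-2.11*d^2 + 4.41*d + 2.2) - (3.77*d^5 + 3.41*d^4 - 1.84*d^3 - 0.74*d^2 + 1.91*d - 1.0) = -3.77*d^5 - 3.41*d^4 + 1.84*d^3 - 1.37*d^2 + 2.5*d + 3.2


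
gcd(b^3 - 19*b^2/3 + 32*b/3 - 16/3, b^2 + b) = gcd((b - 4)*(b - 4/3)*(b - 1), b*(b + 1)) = 1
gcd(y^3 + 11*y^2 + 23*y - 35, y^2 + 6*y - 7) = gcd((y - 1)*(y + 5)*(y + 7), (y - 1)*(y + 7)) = y^2 + 6*y - 7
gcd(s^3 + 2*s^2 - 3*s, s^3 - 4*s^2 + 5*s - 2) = s - 1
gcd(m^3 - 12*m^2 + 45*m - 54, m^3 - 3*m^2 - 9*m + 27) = m^2 - 6*m + 9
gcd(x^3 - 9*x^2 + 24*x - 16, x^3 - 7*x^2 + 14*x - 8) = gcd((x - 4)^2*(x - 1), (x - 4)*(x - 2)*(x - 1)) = x^2 - 5*x + 4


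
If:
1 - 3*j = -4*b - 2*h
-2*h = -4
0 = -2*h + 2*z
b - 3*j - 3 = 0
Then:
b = -8/3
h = 2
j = -17/9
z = 2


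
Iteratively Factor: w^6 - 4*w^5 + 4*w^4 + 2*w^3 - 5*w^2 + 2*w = (w - 1)*(w^5 - 3*w^4 + w^3 + 3*w^2 - 2*w) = w*(w - 1)*(w^4 - 3*w^3 + w^2 + 3*w - 2) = w*(w - 1)^2*(w^3 - 2*w^2 - w + 2) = w*(w - 1)^2*(w + 1)*(w^2 - 3*w + 2) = w*(w - 2)*(w - 1)^2*(w + 1)*(w - 1)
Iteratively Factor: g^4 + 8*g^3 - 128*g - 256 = (g + 4)*(g^3 + 4*g^2 - 16*g - 64) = (g - 4)*(g + 4)*(g^2 + 8*g + 16) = (g - 4)*(g + 4)^2*(g + 4)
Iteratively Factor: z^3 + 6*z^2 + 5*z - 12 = (z + 3)*(z^2 + 3*z - 4) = (z - 1)*(z + 3)*(z + 4)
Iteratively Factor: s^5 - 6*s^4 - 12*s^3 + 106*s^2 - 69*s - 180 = (s - 3)*(s^4 - 3*s^3 - 21*s^2 + 43*s + 60) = (s - 3)^2*(s^3 - 21*s - 20) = (s - 3)^2*(s + 1)*(s^2 - s - 20) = (s - 3)^2*(s + 1)*(s + 4)*(s - 5)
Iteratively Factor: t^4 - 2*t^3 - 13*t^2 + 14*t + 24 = (t - 4)*(t^3 + 2*t^2 - 5*t - 6) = (t - 4)*(t + 1)*(t^2 + t - 6) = (t - 4)*(t - 2)*(t + 1)*(t + 3)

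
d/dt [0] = 0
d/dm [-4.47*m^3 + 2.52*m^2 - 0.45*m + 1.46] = -13.41*m^2 + 5.04*m - 0.45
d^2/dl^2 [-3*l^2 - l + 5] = -6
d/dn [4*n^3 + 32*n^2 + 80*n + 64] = 12*n^2 + 64*n + 80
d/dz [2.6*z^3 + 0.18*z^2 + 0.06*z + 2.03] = 7.8*z^2 + 0.36*z + 0.06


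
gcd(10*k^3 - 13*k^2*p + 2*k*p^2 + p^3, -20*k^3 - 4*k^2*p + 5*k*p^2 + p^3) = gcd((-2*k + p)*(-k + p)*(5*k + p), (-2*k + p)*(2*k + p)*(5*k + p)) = -10*k^2 + 3*k*p + p^2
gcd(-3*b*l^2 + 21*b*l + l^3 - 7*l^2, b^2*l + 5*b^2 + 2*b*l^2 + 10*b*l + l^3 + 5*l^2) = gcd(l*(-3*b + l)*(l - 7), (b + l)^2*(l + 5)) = 1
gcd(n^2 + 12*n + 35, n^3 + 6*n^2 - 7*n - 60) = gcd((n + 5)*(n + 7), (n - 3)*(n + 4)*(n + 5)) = n + 5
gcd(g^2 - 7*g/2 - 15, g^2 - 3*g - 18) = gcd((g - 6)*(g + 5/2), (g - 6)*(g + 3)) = g - 6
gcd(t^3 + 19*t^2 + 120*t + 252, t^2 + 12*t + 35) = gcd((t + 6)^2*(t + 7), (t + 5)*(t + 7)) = t + 7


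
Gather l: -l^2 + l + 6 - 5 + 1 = -l^2 + l + 2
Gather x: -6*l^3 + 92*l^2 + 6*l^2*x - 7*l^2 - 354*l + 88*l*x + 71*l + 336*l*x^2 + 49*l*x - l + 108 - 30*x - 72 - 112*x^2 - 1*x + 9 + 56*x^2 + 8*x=-6*l^3 + 85*l^2 - 284*l + x^2*(336*l - 56) + x*(6*l^2 + 137*l - 23) + 45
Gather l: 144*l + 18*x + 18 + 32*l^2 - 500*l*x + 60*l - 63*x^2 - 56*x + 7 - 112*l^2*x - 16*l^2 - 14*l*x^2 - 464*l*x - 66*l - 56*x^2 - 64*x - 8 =l^2*(16 - 112*x) + l*(-14*x^2 - 964*x + 138) - 119*x^2 - 102*x + 17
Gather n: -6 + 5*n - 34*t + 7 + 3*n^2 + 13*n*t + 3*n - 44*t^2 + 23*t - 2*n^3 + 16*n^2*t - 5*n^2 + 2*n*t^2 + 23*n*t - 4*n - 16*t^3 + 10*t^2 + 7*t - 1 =-2*n^3 + n^2*(16*t - 2) + n*(2*t^2 + 36*t + 4) - 16*t^3 - 34*t^2 - 4*t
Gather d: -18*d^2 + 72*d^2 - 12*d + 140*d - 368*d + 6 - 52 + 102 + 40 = 54*d^2 - 240*d + 96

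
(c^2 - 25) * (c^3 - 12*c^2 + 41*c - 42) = c^5 - 12*c^4 + 16*c^3 + 258*c^2 - 1025*c + 1050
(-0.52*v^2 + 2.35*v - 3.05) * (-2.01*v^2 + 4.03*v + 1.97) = 1.0452*v^4 - 6.8191*v^3 + 14.5766*v^2 - 7.662*v - 6.0085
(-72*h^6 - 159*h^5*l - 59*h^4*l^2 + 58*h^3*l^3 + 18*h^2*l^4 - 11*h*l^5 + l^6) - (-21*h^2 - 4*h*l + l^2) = -72*h^6 - 159*h^5*l - 59*h^4*l^2 + 58*h^3*l^3 + 18*h^2*l^4 + 21*h^2 - 11*h*l^5 + 4*h*l + l^6 - l^2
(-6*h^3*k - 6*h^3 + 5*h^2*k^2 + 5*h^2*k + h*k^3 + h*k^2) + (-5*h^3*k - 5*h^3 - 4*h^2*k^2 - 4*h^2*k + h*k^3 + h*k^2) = -11*h^3*k - 11*h^3 + h^2*k^2 + h^2*k + 2*h*k^3 + 2*h*k^2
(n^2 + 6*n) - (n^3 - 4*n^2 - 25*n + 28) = -n^3 + 5*n^2 + 31*n - 28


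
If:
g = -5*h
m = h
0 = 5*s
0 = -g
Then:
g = 0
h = 0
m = 0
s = 0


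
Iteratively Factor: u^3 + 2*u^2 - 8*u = (u + 4)*(u^2 - 2*u) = u*(u + 4)*(u - 2)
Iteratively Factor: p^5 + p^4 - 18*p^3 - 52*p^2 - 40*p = (p + 2)*(p^4 - p^3 - 16*p^2 - 20*p) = p*(p + 2)*(p^3 - p^2 - 16*p - 20) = p*(p + 2)^2*(p^2 - 3*p - 10) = p*(p + 2)^3*(p - 5)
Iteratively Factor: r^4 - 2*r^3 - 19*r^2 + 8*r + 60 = (r + 2)*(r^3 - 4*r^2 - 11*r + 30) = (r - 2)*(r + 2)*(r^2 - 2*r - 15) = (r - 5)*(r - 2)*(r + 2)*(r + 3)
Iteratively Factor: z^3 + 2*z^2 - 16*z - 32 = (z + 4)*(z^2 - 2*z - 8) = (z - 4)*(z + 4)*(z + 2)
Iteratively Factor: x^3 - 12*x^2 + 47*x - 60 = (x - 4)*(x^2 - 8*x + 15) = (x - 4)*(x - 3)*(x - 5)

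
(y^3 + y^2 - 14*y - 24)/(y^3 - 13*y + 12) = (y^3 + y^2 - 14*y - 24)/(y^3 - 13*y + 12)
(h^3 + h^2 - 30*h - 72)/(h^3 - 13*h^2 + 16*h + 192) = (h^2 - 2*h - 24)/(h^2 - 16*h + 64)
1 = 1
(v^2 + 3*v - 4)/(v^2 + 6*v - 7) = (v + 4)/(v + 7)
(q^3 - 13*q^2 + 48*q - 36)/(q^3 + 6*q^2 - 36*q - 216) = (q^2 - 7*q + 6)/(q^2 + 12*q + 36)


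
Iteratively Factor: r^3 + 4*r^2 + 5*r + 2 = (r + 2)*(r^2 + 2*r + 1) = (r + 1)*(r + 2)*(r + 1)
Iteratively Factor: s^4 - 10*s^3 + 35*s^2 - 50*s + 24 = (s - 2)*(s^3 - 8*s^2 + 19*s - 12) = (s - 3)*(s - 2)*(s^2 - 5*s + 4) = (s - 4)*(s - 3)*(s - 2)*(s - 1)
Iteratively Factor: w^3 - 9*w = (w)*(w^2 - 9) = w*(w - 3)*(w + 3)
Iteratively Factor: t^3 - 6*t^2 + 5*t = (t)*(t^2 - 6*t + 5) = t*(t - 5)*(t - 1)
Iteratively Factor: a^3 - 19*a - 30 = (a + 3)*(a^2 - 3*a - 10) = (a + 2)*(a + 3)*(a - 5)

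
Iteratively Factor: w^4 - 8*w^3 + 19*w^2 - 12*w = (w)*(w^3 - 8*w^2 + 19*w - 12) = w*(w - 1)*(w^2 - 7*w + 12) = w*(w - 3)*(w - 1)*(w - 4)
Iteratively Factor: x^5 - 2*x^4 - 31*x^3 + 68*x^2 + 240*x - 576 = (x - 3)*(x^4 + x^3 - 28*x^2 - 16*x + 192) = (x - 3)*(x + 4)*(x^3 - 3*x^2 - 16*x + 48) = (x - 3)*(x + 4)^2*(x^2 - 7*x + 12) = (x - 4)*(x - 3)*(x + 4)^2*(x - 3)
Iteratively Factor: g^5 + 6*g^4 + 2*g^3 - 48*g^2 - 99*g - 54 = (g + 3)*(g^4 + 3*g^3 - 7*g^2 - 27*g - 18) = (g - 3)*(g + 3)*(g^3 + 6*g^2 + 11*g + 6) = (g - 3)*(g + 1)*(g + 3)*(g^2 + 5*g + 6) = (g - 3)*(g + 1)*(g + 2)*(g + 3)*(g + 3)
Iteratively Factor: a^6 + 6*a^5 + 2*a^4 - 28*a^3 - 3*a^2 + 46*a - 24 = (a + 3)*(a^5 + 3*a^4 - 7*a^3 - 7*a^2 + 18*a - 8) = (a + 3)*(a + 4)*(a^4 - a^3 - 3*a^2 + 5*a - 2) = (a + 2)*(a + 3)*(a + 4)*(a^3 - 3*a^2 + 3*a - 1) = (a - 1)*(a + 2)*(a + 3)*(a + 4)*(a^2 - 2*a + 1) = (a - 1)^2*(a + 2)*(a + 3)*(a + 4)*(a - 1)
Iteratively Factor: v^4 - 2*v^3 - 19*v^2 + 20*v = (v - 5)*(v^3 + 3*v^2 - 4*v) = v*(v - 5)*(v^2 + 3*v - 4) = v*(v - 5)*(v + 4)*(v - 1)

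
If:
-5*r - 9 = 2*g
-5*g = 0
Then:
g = 0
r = -9/5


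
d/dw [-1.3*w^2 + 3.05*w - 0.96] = 3.05 - 2.6*w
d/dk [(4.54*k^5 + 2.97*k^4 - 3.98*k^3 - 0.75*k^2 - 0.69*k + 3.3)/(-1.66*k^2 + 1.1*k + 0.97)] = (-22.6092*k^6 + 10.1156*k^5 + 38.4268*k^4 + 2.7676*k^3 - 13.5522*k^2 + 9.501*k - 4.2993)/(2.7556*k^4 - 3.652*k^3 - 2.0104*k^2 + 2.134*k + 0.9409)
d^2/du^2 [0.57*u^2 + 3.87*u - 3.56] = 1.14000000000000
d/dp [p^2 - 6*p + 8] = 2*p - 6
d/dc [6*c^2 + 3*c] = 12*c + 3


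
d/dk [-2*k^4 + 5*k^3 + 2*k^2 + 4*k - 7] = -8*k^3 + 15*k^2 + 4*k + 4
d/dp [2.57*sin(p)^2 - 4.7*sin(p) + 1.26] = (5.14*sin(p) - 4.7)*cos(p)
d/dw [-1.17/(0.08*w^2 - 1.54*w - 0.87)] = (0.1872*w - 1.8018)/(-0.08*w^2 + 1.54*w + 0.87)^2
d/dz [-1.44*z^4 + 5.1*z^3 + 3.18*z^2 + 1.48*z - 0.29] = -5.76*z^3 + 15.3*z^2 + 6.36*z + 1.48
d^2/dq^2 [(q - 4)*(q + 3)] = 2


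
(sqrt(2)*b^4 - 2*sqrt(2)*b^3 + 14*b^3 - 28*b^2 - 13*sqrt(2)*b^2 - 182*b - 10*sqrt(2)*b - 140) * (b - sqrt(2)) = sqrt(2)*b^5 - 2*sqrt(2)*b^4 + 12*b^4 - 27*sqrt(2)*b^3 - 24*b^3 - 156*b^2 + 18*sqrt(2)*b^2 - 120*b + 182*sqrt(2)*b + 140*sqrt(2)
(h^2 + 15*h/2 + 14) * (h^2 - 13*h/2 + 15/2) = h^4 + h^3 - 109*h^2/4 - 139*h/4 + 105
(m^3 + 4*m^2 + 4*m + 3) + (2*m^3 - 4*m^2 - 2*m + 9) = 3*m^3 + 2*m + 12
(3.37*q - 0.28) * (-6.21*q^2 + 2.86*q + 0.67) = -20.9277*q^3 + 11.377*q^2 + 1.4571*q - 0.1876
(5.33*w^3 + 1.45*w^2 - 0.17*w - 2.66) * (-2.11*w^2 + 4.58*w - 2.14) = -11.2463*w^5 + 21.3519*w^4 - 4.4065*w^3 + 1.731*w^2 - 11.819*w + 5.6924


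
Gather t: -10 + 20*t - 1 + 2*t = 22*t - 11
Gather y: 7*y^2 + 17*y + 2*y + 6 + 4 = 7*y^2 + 19*y + 10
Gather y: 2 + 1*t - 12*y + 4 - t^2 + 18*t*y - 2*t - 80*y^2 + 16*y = -t^2 - t - 80*y^2 + y*(18*t + 4) + 6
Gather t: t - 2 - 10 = t - 12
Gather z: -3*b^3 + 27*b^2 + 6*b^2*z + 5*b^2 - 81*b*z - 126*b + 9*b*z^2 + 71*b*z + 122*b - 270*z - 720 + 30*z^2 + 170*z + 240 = -3*b^3 + 32*b^2 - 4*b + z^2*(9*b + 30) + z*(6*b^2 - 10*b - 100) - 480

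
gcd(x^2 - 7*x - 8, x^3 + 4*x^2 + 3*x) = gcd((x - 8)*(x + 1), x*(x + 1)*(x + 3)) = x + 1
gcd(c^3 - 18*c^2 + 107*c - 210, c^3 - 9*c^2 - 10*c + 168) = c^2 - 13*c + 42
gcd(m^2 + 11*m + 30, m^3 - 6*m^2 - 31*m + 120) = m + 5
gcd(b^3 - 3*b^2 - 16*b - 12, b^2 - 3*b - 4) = b + 1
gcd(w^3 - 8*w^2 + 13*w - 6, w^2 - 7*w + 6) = w^2 - 7*w + 6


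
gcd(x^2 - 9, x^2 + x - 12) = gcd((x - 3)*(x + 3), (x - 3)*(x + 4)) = x - 3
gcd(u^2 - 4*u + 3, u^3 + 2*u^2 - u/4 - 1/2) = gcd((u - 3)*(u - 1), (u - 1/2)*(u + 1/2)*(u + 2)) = 1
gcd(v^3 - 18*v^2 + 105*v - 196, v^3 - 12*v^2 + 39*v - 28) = v^2 - 11*v + 28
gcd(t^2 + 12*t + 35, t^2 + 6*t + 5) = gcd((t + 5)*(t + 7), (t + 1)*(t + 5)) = t + 5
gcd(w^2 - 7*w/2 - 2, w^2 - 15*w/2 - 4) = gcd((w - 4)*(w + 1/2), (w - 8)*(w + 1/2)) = w + 1/2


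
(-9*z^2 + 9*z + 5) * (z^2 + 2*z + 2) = -9*z^4 - 9*z^3 + 5*z^2 + 28*z + 10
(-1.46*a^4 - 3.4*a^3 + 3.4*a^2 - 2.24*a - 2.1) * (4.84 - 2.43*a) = 3.5478*a^5 + 1.1956*a^4 - 24.718*a^3 + 21.8992*a^2 - 5.7386*a - 10.164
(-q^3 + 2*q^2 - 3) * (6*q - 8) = -6*q^4 + 20*q^3 - 16*q^2 - 18*q + 24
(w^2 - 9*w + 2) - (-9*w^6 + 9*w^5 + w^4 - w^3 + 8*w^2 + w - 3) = 9*w^6 - 9*w^5 - w^4 + w^3 - 7*w^2 - 10*w + 5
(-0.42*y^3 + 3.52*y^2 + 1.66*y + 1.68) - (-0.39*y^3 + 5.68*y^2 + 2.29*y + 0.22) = -0.03*y^3 - 2.16*y^2 - 0.63*y + 1.46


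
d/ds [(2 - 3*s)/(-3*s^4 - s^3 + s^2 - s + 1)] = (9*s^4 + 3*s^3 - 3*s^2 + 3*s - (3*s - 2)*(12*s^3 + 3*s^2 - 2*s + 1) - 3)/(3*s^4 + s^3 - s^2 + s - 1)^2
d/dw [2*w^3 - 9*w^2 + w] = 6*w^2 - 18*w + 1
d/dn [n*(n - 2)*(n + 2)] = 3*n^2 - 4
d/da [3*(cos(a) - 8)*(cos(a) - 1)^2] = 3*(17 - 3*cos(a))*(cos(a) - 1)*sin(a)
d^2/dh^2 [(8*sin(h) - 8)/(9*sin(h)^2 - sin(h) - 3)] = 8*(81*sin(h)^5 - 315*sin(h)^4 + 27*sin(h)^3 + 374*sin(h)^2 - 204*sin(h) + 62)/(-9*sin(h)^2 + sin(h) + 3)^3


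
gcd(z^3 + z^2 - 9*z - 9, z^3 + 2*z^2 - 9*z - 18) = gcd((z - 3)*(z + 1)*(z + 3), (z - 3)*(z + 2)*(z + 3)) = z^2 - 9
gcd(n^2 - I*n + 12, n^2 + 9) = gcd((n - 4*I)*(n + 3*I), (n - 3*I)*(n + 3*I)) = n + 3*I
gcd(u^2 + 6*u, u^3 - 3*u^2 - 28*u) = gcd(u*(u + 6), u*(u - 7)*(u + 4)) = u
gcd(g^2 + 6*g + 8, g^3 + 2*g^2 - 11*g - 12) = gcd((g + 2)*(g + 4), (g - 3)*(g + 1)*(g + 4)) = g + 4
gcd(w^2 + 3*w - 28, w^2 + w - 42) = w + 7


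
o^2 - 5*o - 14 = (o - 7)*(o + 2)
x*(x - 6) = x^2 - 6*x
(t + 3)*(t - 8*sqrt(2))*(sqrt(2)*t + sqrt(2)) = sqrt(2)*t^3 - 16*t^2 + 4*sqrt(2)*t^2 - 64*t + 3*sqrt(2)*t - 48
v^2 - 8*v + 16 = (v - 4)^2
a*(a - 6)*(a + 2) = a^3 - 4*a^2 - 12*a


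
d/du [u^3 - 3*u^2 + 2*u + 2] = 3*u^2 - 6*u + 2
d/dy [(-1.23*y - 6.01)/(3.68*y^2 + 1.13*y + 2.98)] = (4.5264*y^2 + 44.2336*y + 3.1259)/(13.5424*y^4 + 8.3168*y^3 + 23.2097*y^2 + 6.7348*y + 8.8804)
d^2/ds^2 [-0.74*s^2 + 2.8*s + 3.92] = -1.48000000000000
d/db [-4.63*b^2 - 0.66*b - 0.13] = -9.26*b - 0.66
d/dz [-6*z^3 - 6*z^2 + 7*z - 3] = -18*z^2 - 12*z + 7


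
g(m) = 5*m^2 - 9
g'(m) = 10*m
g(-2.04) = 11.81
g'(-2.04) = -20.40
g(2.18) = 14.76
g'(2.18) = 21.80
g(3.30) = 45.45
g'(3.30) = 33.00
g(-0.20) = -8.80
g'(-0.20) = -2.00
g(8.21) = 328.02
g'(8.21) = 82.10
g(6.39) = 195.16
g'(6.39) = 63.90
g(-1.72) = 5.79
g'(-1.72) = -17.20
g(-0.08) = -8.97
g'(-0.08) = -0.80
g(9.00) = 396.00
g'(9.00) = 90.00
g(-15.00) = 1116.00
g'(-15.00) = -150.00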